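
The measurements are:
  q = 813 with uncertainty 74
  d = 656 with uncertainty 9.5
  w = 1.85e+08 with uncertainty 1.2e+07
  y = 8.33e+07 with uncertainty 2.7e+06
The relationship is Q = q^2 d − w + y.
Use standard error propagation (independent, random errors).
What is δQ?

8.01e+07

Let p = q^2·d = 4.34e+08. δp/p = √((2·δq/q)² + (1·δd/d)²) = √(0.0331 + 0.000210) = 0.183, so δp = 7.92e+07.
Q = p − w + y: δQ = √(δp² + δw² + δy²) = √(6.27e+15 + 1.44e+14 + 7.29e+12) = 8.01e+07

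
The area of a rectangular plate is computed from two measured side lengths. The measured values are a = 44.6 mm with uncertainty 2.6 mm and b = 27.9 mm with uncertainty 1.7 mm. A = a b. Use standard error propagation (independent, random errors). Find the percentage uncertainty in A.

8.43%

Since A is a product/quotient, work with relative uncertainties:
  (1·δa/a)² = (1×0.0583)² = 0.00340;  (1·δb/b)² = (1×0.0609)² = 0.00371
δA/A = √(0.00711) = 0.0843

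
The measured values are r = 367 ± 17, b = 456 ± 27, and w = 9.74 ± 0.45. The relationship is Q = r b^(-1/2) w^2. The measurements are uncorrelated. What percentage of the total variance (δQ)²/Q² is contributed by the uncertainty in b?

(δQ/Q)² = (1·δr/r)² + (−½·δb/b)² + (2·δw/w)²
  r term: (1×0.0463)² = 0.00215
  b term: (-0.5×0.0592)² = 0.000876
  w term: (2×0.0462)² = 0.00854
Total = 0.0116. Share from b = 0.000876/0.0116 = 0.0758.

7.58%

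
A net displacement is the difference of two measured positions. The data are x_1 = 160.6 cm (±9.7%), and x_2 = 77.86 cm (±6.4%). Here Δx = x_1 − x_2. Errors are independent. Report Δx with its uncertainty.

82.74 ± 16.4 cm

Absolute uncertainties add in quadrature for a linear combination:
  (δx_1)² = 243;  (δx_2)² = 24.8
δΔx = √(268) = 16.4 cm
Δx = 82.74 cm.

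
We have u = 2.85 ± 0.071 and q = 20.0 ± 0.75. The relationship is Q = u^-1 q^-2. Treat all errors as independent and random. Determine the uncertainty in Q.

Products/powers → add relative errors in quadrature, weighted by exponent:
  (-1·δu/u)² = (-1×0.0249)² = 0.000621;  (-2·δq/q)² = (-2×0.0375)² = 0.00562
δQ/Q = √(0.00625) = 0.0790
Q = 0.000877, so δQ = 0.0790 × 0.000877 = 6.93e-05.

6.93e-05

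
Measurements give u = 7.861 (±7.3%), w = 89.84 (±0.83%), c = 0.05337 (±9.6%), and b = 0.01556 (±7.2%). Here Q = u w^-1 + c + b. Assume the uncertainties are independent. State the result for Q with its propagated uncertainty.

Let p = u·w^-1 = 0.08750. δp/p = √((1·δu/u)² + (-1·δw/w)²) = √(0.00533 + 6.89e-05) = 0.0735, so δp = 0.00643.
Q = p + c + b: δQ = √(δp² + δc² + δb²) = √(4.13e-05 + 2.63e-05 + 1.26e-06) = 0.00830
Q = 0.1564.

0.1564 ± 0.00830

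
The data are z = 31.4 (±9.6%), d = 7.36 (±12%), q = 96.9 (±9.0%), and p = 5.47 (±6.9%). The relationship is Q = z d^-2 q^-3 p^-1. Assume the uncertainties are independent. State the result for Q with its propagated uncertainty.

(1.16 ± 0.443) × 10^-7

Q is a product of powers, so relative uncertainties combine in quadrature:
  (1·δz/z)² = (1×0.0960)² = 0.00922;  (-2·δd/d)² = (-2×0.120)² = 0.0576;  (-3·δq/q)² = (-3×0.0900)² = 0.0729;  (-1·δp/p)² = (-1×0.0690)² = 0.00476
δQ/Q = √(0.144) = 0.380
Q = 1.16e-07, so δQ = 0.380 × 1.16e-07 = 4.43e-08.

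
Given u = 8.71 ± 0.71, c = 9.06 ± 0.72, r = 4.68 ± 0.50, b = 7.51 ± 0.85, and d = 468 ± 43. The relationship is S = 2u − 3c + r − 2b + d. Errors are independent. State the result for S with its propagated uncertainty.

Sums and differences: (δS)² = Σ (cᵢ δxᵢ)².
  (2·δu)² = 2.02;  (3·δc)² = 4.67;  (δr)² = 0.250;  (2·δb)² = 2.89;  (δd)² = 1850
δS = √(1860) = 43.1
S = 448.

448 ± 43.1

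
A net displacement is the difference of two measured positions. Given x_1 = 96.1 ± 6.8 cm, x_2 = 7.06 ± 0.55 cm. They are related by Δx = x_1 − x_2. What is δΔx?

6.82 cm

Δx is a linear combination, so absolute uncertainties add in quadrature:
  (δx_1)² = 46.2;  (δx_2)² = 0.303
δΔx = √(46.5) = 6.82 cm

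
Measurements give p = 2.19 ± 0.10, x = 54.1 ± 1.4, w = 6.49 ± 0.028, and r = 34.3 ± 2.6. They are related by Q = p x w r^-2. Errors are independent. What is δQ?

0.105

Q is a product of powers, so relative uncertainties combine in quadrature:
  (1·δp/p)² = (1×0.0457)² = 0.00209;  (1·δx/x)² = (1×0.0259)² = 0.000670;  (1·δw/w)² = (1×0.00431)² = 1.86e-05;  (-2·δr/r)² = (-2×0.0758)² = 0.0230
δQ/Q = √(0.0258) = 0.160
Q = 0.654, so δQ = 0.160 × 0.654 = 0.105.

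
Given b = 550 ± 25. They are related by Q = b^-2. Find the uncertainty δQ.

Q ∝ b^-2, so δQ/Q = |-2| · δb/b = 2 × 0.0455 = 0.0909.
Q = 3.31e-06, so δQ = 0.0909 × 3.31e-06 = 3.01e-07.

3.01e-07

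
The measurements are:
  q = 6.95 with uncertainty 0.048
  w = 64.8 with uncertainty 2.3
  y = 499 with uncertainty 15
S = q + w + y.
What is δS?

For a sum/difference, combine absolute errors in quadrature:
  (δq)² = 0.00230;  (δw)² = 5.29;  (δy)² = 225
δS = √(230) = 15.2

15.2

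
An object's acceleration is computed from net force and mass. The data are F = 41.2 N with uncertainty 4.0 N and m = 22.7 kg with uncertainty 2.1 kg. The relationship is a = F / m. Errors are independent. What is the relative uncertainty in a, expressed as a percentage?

Each factor contributes (exponent × relative error)² to (δa/a)²:
  (1·δF/F)² = (1×0.0971)² = 0.00943;  (-1·δm/m)² = (-1×0.0925)² = 0.00856
δa/a = √(0.0180) = 0.134

13.4%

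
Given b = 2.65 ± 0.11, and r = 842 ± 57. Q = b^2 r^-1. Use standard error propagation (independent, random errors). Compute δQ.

0.000893

Since Q is a product/quotient, work with relative uncertainties:
  (2·δb/b)² = (2×0.0415)² = 0.00689;  (-1·δr/r)² = (-1×0.0677)² = 0.00458
δQ/Q = √(0.0115) = 0.107
Q = 0.00834, so δQ = 0.107 × 0.00834 = 0.000893.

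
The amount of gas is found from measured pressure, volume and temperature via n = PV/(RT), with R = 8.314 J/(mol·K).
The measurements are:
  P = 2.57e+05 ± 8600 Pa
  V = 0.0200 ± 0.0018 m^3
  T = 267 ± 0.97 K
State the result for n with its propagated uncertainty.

Relative error in a monomial: (δn/n)² = Σ (nᵢ · δxᵢ/xᵢ)².
  (1·δP/P)² = (1×0.0335)² = 0.00112;  (1·δV/V)² = (1×0.0900)² = 0.00810;  (-1·δT/T)² = (-1×0.00363)² = 1.32e-05
δn/n = √(0.00923) = 0.0961
n = 2.32 mol, so δn = 0.0961 × 2.32 = 0.222 mol.

2.32 ± 0.222 mol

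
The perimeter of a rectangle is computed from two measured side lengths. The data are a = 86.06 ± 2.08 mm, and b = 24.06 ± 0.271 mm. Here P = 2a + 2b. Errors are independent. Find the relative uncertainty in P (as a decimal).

0.0190

P is a linear combination, so absolute uncertainties add in quadrature:
  (2·δa)² = 17.3;  (2·δb)² = 0.294
δP = √(17.6) = 4.20 mm
P = 220.2 mm, so δP/P = 4.20/220.2 = 0.0190.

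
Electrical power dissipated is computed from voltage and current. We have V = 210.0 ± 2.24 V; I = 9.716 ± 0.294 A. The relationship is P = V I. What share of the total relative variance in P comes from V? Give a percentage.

(δP/P)² = (1·δV/V)² + (1·δI/I)²
  V term: (1×0.0107)² = 0.000114
  I term: (1×0.0303)² = 0.000916
Total = 0.00103. Share from V = 0.000114/0.00103 = 0.111.

11.1%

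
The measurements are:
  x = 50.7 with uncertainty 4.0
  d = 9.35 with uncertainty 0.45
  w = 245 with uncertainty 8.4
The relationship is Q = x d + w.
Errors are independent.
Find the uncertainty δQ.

44.6

Let p = x·d = 474. δp/p = √((1·δx/x)² + (1·δd/d)²) = √(0.00622 + 0.00232) = 0.0924, so δp = 43.8.
Q = p + w: δQ = √(δp² + δw²) = √(1920 + 70.6) = 44.6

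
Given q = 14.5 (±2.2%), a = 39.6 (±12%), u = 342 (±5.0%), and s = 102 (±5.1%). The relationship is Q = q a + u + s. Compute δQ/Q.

Let p = q·a = 574. δp/p = √((1·δq/q)² + (1·δa/a)²) = √(0.000484 + 0.0144) = 0.122, so δp = 70.1.
Q = p + u + s: δQ = √(δp² + δu² + δs²) = √(4910 + 292 + 27.1) = 72.3
Q = 1020, so δQ/Q = 72.3/1020 = 0.0710.

0.0710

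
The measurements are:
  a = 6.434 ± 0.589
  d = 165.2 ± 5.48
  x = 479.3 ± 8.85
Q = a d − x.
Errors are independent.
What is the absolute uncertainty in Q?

Let p = a·d = 1063. δp/p = √((1·δa/a)² + (1·δd/d)²) = √(0.00838 + 0.00110) = 0.0974, so δp = 103.
Q = p − x: δQ = √(δp² + δx²) = √(10700 + 78.3) = 104

104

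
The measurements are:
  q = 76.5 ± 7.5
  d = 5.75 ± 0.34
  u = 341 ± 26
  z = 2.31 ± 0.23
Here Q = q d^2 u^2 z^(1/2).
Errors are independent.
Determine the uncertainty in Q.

9.93e+07

Products/powers → add relative errors in quadrature, weighted by exponent:
  (1·δq/q)² = (1×0.0980)² = 0.00961;  (2·δd/d)² = (2×0.0591)² = 0.0140;  (2·δu/u)² = (2×0.0762)² = 0.0233;  (½·δz/z)² = (0.5×0.0996)² = 0.00248
δQ/Q = √(0.0493) = 0.222
Q = 4.47e+08, so δQ = 0.222 × 4.47e+08 = 9.93e+07.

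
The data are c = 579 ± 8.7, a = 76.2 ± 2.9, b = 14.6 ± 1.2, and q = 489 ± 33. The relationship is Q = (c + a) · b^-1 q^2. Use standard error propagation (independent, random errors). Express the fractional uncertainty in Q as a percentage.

Let u = c + a = 655. δu = √(δc² + δa²) = √(75.7 + 8.41) = 9.17, so δu/u = 0.0140.
Q is then a monomial in u, b, q:
δQ/Q = √((δu/u)² + (-1·δb/b)² + (2·δq/q)²) = √(0.000196 + 0.00676 + 0.0182) = 0.159

15.9%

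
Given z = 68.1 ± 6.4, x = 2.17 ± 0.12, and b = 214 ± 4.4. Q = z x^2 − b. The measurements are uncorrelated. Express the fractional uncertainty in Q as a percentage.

Let p = z·x^2 = 321. δp/p = √((1·δz/z)² + (2·δx/x)²) = √(0.00883 + 0.0122) = 0.145, so δp = 46.5.
Q = p − b: δQ = √(δp² + δb²) = √(2170 + 19.4) = 46.7
Q = 107, so δQ/Q = 46.7/107 = 0.438.

43.8%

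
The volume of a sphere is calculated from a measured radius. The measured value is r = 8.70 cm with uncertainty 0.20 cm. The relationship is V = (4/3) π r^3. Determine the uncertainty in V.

V ∝ r^3, so δV/V = |3| · δr/r = 3 × 0.0230 = 0.0690.
V = 2760 cm^3, so δV = 0.0690 × 2760 = 190 cm^3.

190 cm^3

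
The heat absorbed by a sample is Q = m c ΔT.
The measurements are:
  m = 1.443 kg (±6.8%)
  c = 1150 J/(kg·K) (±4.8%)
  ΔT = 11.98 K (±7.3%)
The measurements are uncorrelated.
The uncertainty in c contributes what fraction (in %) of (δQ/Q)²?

(δQ/Q)² = (1·δm/m)² + (1·δc/c)² + (1·δΔT/ΔT)²
  m term: (1×0.0680)² = 0.00462
  c term: (1×0.0480)² = 0.00230
  ΔT term: (1×0.0730)² = 0.00533
Total = 0.0123. Share from c = 0.00230/0.0123 = 0.188.

18.8%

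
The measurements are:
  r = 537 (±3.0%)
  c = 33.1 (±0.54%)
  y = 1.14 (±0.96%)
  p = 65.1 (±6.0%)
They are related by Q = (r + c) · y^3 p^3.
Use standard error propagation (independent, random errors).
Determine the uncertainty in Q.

Let u = r + c = 570. δu = √(δr² + δc²) = √(260 + 0.0319) = 16.1, so δu/u = 0.0283.
Q is then a monomial in u, y, p:
δQ/Q = √((δu/u)² + (3·δy/y)² + (3·δp/p)²) = √(0.000799 + 0.000829 + 0.0324) = 0.184
Q = 2.33e+08, so δQ = 0.184 × 2.33e+08 = 4.3e+07.

4.3e+07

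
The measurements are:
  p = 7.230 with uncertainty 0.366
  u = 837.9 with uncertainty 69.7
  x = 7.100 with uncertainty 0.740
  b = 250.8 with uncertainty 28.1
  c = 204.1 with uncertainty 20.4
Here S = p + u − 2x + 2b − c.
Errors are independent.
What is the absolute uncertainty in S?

Absolute uncertainties add in quadrature for a linear combination:
  (δp)² = 0.134;  (δu)² = 4860;  (2·δx)² = 2.19;  (2·δb)² = 3160;  (δc)² = 416
δS = √(8440) = 91.8

91.8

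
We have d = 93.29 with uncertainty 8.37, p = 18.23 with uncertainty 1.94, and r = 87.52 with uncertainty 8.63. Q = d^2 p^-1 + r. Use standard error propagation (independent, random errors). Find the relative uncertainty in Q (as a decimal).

Let w = d^2·p^-1 = 477.4. δw/w = √((2·δd/d)² + (-1·δp/p)²) = √(0.0322 + 0.0113) = 0.209, so δw = 99.6.
Q = w + r: δQ = √(δw² + δr²) = √(9920 + 74.5) = 100.0
Q = 564.9, so δQ/Q = 100.0/564.9 = 0.177.

0.177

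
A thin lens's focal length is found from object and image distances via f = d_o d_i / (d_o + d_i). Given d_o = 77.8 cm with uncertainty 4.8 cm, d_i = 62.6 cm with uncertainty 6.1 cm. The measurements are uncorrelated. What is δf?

2.10 cm

∂f/∂d_o = (d_i/(d_o+d_i))² = 0.199;  ∂f/∂d_i = (d_o/(d_o+d_i))² = 0.307
δf = √((∂f/∂d_o · δd_o)² + (∂f/∂d_i · δd_i)²) = √(0.911 + 3.51) = 2.10 cm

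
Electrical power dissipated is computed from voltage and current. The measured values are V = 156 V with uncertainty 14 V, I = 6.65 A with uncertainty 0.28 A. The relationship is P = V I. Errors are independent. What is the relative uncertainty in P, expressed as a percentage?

P is a product of powers, so relative uncertainties combine in quadrature:
  (1·δV/V)² = (1×0.0897)² = 0.00805;  (1·δI/I)² = (1×0.0421)² = 0.00177
δP/P = √(0.00983) = 0.0991

9.91%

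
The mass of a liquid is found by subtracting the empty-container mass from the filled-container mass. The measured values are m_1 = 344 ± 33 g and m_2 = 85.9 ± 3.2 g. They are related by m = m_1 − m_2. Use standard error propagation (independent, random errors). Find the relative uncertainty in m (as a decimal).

Absolute uncertainties add in quadrature for a linear combination:
  (δm_1)² = 1090;  (δm_2)² = 10.2
δm = √(1100) = 33.2 g
m = 258 g, so δm/m = 33.2/258 = 0.128.

0.128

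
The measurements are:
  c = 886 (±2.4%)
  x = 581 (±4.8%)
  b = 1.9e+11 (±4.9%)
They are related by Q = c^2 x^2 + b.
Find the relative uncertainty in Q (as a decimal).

Let p = c^2·x^2 = 2.65e+11. δp/p = √((2·δc/c)² + (2·δx/x)²) = √(0.00230 + 0.00922) = 0.107, so δp = 2.84e+10.
Q = p + b: δQ = √(δp² + δb²) = √(8.09e+20 + 8.67e+19) = 2.99e+10
Q = 4.55e+11, so δQ/Q = 2.99e+10/4.55e+11 = 0.0658.

0.0658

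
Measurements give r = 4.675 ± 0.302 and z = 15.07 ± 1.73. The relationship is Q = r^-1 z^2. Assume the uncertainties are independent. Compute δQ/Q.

0.239

Relative error in a monomial: (δQ/Q)² = Σ (nᵢ · δxᵢ/xᵢ)².
  (-1·δr/r)² = (-1×0.0646)² = 0.00417;  (2·δz/z)² = (2×0.115)² = 0.0527
δQ/Q = √(0.0569) = 0.239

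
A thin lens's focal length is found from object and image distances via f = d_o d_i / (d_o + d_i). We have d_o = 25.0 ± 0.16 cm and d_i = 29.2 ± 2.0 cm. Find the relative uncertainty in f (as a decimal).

0.0318

∂f/∂d_o = (d_i/(d_o+d_i))² = 0.290;  ∂f/∂d_i = (d_o/(d_o+d_i))² = 0.213
δf = √((∂f/∂d_o · δd_o)² + (∂f/∂d_i · δd_i)²) = √(0.00216 + 0.181) = 0.428 cm
f = 13.5 cm, so δf/f = 0.428/13.5 = 0.0318.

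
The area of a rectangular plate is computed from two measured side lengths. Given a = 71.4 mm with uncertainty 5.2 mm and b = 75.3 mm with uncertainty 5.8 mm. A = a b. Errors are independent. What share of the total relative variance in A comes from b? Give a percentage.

(δA/A)² = (1·δa/a)² + (1·δb/b)²
  a term: (1×0.0728)² = 0.00530
  b term: (1×0.0770)² = 0.00593
Total = 0.0112. Share from b = 0.00593/0.0112 = 0.528.

52.8%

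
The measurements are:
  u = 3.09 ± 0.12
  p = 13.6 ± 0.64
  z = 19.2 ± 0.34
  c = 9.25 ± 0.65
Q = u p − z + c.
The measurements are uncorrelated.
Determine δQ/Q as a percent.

Let w = u·p = 42.0. δw/w = √((1·δu/u)² + (1·δp/p)²) = √(0.00151 + 0.00221) = 0.0610, so δw = 2.56.
Q = w − z + c: δQ = √(δw² + δz² + δc²) = √(6.57 + 0.116 + 0.423) = 2.67
Q = 32.1, so δQ/Q = 2.67/32.1 = 0.0831.

8.31%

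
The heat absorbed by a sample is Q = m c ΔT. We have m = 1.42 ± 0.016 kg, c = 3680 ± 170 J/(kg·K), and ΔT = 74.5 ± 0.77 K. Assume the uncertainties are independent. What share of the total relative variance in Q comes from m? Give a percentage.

5.36%

(δQ/Q)² = (1·δm/m)² + (1·δc/c)² + (1·δΔT/ΔT)²
  m term: (1×0.0113)² = 0.000127
  c term: (1×0.0462)² = 0.00213
  ΔT term: (1×0.0103)² = 0.000107
Total = 0.00237. Share from m = 0.000127/0.00237 = 0.0536.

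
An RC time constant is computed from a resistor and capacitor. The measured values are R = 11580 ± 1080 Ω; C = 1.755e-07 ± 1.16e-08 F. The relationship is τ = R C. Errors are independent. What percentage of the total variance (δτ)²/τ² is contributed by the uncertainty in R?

66.6%

(δτ/τ)² = (1·δR/R)² + (1·δC/C)²
  R term: (1×0.0933)² = 0.00870
  C term: (1×0.0661)² = 0.00437
Total = 0.0131. Share from R = 0.00870/0.0131 = 0.666.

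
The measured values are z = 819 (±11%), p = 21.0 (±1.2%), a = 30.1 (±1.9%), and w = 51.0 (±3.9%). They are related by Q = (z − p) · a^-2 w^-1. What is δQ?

Let u = z − p = 798. δu = √(δz² + δp²) = √(8120 + 0.0635) = 90.1, so δu/u = 0.113.
Q is then a monomial in u, a, w:
δQ/Q = √((δu/u)² + (-2·δa/a)² + (-1·δw/w)²) = √(0.0127 + 0.00144 + 0.00152) = 0.125
Q = 0.0173, so δQ = 0.125 × 0.0173 = 0.00216.

0.00216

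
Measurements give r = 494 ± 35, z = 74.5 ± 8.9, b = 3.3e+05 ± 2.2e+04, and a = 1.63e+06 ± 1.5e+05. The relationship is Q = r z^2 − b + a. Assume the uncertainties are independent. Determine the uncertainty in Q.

7e+05

Let p = r·z^2 = 2.74e+06. δp/p = √((1·δr/r)² + (2·δz/z)²) = √(0.00502 + 0.0571) = 0.249, so δp = 6.83e+05.
Q = p − b + a: δQ = √(δp² + δb² + δa²) = √(4.67e+11 + 4.84e+08 + 2.25e+10) = 7e+05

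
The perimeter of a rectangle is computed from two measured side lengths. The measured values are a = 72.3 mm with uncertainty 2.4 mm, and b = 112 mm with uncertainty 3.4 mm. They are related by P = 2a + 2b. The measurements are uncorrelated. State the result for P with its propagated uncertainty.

369 ± 8.32 mm

Sums and differences: (δP)² = Σ (cᵢ δxᵢ)².
  (2·δa)² = 23.0;  (2·δb)² = 46.2
δP = √(69.3) = 8.32 mm
P = 369 mm.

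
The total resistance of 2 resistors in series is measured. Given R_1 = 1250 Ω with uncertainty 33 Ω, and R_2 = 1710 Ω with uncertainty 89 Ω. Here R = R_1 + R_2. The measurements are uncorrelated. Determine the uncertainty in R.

94.9 Ω

Absolute uncertainties add in quadrature for a linear combination:
  (δR_1)² = 1090;  (δR_2)² = 7920
δR = √(9010) = 94.9 Ω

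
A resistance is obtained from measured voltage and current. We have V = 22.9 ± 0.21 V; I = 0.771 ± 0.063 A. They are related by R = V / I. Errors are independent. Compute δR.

Since R is a product/quotient, work with relative uncertainties:
  (1·δV/V)² = (1×0.00917)² = 8.41e-05;  (-1·δI/I)² = (-1×0.0817)² = 0.00668
δR/R = √(0.00676) = 0.0822
R = 29.7 Ω, so δR = 0.0822 × 29.7 = 2.44 Ω.

2.44 Ω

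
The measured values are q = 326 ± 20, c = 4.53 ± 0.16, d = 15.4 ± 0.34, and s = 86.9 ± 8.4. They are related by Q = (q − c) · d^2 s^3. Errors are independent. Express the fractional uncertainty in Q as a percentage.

Let u = q − c = 321. δu = √(δq² + δc²) = √(400 + 0.0256) = 20.0, so δu/u = 0.0622.
Q is then a monomial in u, d, s:
δQ/Q = √((δu/u)² + (2·δd/d)² + (3·δs/s)²) = √(0.00387 + 0.00195 + 0.0841) = 0.300

30.0%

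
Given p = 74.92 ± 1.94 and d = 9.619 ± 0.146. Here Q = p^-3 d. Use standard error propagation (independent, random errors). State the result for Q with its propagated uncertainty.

(2.287 ± 0.181) × 10^-5

Relative error in a monomial: (δQ/Q)² = Σ (nᵢ · δxᵢ/xᵢ)².
  (-3·δp/p)² = (-3×0.0259)² = 0.00603;  (1·δd/d)² = (1×0.0152)² = 0.000230
δQ/Q = √(0.00627) = 0.0792
Q = 2.287e-05, so δQ = 0.0792 × 2.287e-05 = 1.81e-06.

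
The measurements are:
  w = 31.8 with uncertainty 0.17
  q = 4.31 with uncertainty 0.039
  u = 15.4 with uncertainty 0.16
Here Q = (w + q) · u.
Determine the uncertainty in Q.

Let h = w + q = 36.1. δh = √(δw² + δq²) = √(0.0289 + 0.00152) = 0.174, so δh/h = 0.00483.
Q is then a monomial in h, u:
δQ/Q = √((δh/h)² + (1·δu/u)²) = √(2.33e-05 + 0.000108) = 0.0115
Q = 556, so δQ = 0.0115 × 556 = 6.37.

6.37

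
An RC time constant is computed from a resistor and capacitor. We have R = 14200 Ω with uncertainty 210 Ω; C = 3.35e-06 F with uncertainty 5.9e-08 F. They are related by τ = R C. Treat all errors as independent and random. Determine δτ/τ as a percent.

2.30%

τ is a product of powers, so relative uncertainties combine in quadrature:
  (1·δR/R)² = (1×0.0148)² = 0.000219;  (1·δC/C)² = (1×0.0176)² = 0.000310
δτ/τ = √(0.000529) = 0.0230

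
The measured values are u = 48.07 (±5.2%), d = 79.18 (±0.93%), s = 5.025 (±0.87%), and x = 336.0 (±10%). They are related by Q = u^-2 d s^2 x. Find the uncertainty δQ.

Since Q is a product/quotient, work with relative uncertainties:
  (-2·δu/u)² = (-2×0.0520)² = 0.0108;  (1·δd/d)² = (1×0.00930)² = 8.65e-05;  (2·δs/s)² = (2×0.00870)² = 0.000303;  (1·δx/x)² = (1×0.100)² = 0.0100
δQ/Q = √(0.0212) = 0.146
Q = 290.7, so δQ = 0.146 × 290.7 = 42.3.

42.3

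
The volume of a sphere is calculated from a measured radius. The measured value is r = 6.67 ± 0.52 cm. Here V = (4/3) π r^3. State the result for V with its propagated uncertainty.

1240 ± 291 cm^3

V ∝ r^3, so δV/V = |3| · δr/r = 3 × 0.0780 = 0.234.
V = 1240 cm^3, so δV = 0.234 × 1240 = 291 cm^3.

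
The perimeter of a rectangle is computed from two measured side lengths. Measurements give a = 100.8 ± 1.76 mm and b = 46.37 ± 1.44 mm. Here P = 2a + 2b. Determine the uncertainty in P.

4.55 mm

For a sum/difference, combine absolute errors in quadrature:
  (2·δa)² = 12.4;  (2·δb)² = 8.29
δP = √(20.7) = 4.55 mm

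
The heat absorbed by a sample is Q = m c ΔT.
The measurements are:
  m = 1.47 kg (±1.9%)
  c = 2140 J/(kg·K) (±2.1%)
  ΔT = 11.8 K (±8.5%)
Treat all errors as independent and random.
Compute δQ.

3330 J

Since Q is a product/quotient, work with relative uncertainties:
  (1·δm/m)² = (1×0.0190)² = 0.000361;  (1·δc/c)² = (1×0.0210)² = 0.000441;  (1·δΔT/ΔT)² = (1×0.0850)² = 0.00723
δQ/Q = √(0.00803) = 0.0896
Q = 37100 J, so δQ = 0.0896 × 37100 = 3330 J.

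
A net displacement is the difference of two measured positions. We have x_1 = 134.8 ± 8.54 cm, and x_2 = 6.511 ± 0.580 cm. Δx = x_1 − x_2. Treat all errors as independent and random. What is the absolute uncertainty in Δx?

8.56 cm

Each term contributes (cᵢ δxᵢ)² to (δΔx)²:
  (δx_1)² = 72.9;  (δx_2)² = 0.336
δΔx = √(73.3) = 8.56 cm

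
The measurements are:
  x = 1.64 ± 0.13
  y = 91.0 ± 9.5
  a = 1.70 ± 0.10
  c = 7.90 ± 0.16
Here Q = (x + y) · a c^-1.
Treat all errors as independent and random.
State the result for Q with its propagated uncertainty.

Let u = x + y = 92.6. δu = √(δx² + δy²) = √(0.0169 + 90.2) = 9.50, so δu/u = 0.103.
Q is then a monomial in u, a, c:
δQ/Q = √((δu/u)² + (1·δa/a)² + (-1·δc/c)²) = √(0.0105 + 0.00346 + 0.000410) = 0.120
Q = 19.9, so δQ = 0.120 × 19.9 = 2.39.

19.9 ± 2.39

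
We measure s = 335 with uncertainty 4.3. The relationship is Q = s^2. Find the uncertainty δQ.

Q ∝ s^2, so δQ/Q = |2| · δs/s = 2 × 0.0128 = 0.0257.
Q = 1.12e+05, so δQ = 0.0257 × 1.12e+05 = 2880.

2880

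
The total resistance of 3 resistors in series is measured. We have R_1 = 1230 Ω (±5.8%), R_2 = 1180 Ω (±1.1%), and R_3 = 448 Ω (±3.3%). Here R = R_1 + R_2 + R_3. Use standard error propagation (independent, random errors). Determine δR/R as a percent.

For a sum/difference, combine absolute errors in quadrature:
  (δR_1)² = 5090;  (δR_2)² = 168;  (δR_3)² = 219
δR = √(5480) = 74.0 Ω
R = 2860 Ω, so δR/R = 74.0/2860 = 0.0259.

2.59%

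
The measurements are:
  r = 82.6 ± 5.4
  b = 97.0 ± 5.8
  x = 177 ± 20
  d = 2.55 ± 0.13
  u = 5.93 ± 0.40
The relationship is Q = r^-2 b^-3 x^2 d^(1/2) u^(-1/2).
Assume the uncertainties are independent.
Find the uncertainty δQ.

Relative error in a monomial: (δQ/Q)² = Σ (nᵢ · δxᵢ/xᵢ)².
  (-2·δr/r)² = (-2×0.0654)² = 0.0171;  (-3·δb/b)² = (-3×0.0598)² = 0.0322;  (2·δx/x)² = (2×0.113)² = 0.0511;  (½·δd/d)² = (0.5×0.0510)² = 0.000650;  (−½·δu/u)² = (-0.5×0.0675)² = 0.00114
δQ/Q = √(0.102) = 0.320
Q = 3.3e-06, so δQ = 0.320 × 3.3e-06 = 1.05e-06.

1.05e-06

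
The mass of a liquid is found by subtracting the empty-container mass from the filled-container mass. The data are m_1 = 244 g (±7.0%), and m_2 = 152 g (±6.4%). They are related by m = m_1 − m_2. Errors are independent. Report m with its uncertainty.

92.0 ± 19.7 g

Absolute uncertainties add in quadrature for a linear combination:
  (δm_1)² = 292;  (δm_2)² = 94.6
δm = √(386) = 19.7 g
m = 92.0 g.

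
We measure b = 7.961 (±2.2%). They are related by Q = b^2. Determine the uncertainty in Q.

Q is a product of powers, so relative uncertainties combine in quadrature:
  (2·δb/b)² = (2×0.0220)² = 0.00194
δQ/Q = √(0.00194) = 0.0440
Q = 63.38, so δQ = 0.0440 × 63.38 = 2.79.

2.79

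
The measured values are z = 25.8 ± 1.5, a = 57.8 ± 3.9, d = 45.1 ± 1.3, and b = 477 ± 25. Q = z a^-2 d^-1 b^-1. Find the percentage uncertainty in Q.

15.9%

For a monomial Q ∝ z, a^-2, d^-1, b^-1, fractional errors add in quadrature:
  (1·δz/z)² = (1×0.0581)² = 0.00338;  (-2·δa/a)² = (-2×0.0675)² = 0.0182;  (-1·δd/d)² = (-1×0.0288)² = 0.000831;  (-1·δb/b)² = (-1×0.0524)² = 0.00275
δQ/Q = √(0.0252) = 0.159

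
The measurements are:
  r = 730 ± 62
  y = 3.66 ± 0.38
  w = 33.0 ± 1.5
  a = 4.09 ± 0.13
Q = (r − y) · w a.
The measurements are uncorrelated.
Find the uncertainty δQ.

Let u = r − y = 726. δu = √(δr² + δy²) = √(3840 + 0.144) = 62.0, so δu/u = 0.0854.
Q is then a monomial in u, w, a:
δQ/Q = √((δu/u)² + (1·δw/w)² + (1·δa/a)²) = √(0.00729 + 0.00207 + 0.00101) = 0.102
Q = 98000, so δQ = 0.102 × 98000 = 9980.

9980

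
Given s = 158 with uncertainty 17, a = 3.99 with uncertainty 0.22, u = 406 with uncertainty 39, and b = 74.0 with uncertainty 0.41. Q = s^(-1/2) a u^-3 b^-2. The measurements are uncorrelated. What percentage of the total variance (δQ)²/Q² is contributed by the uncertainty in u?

93.2%

(δQ/Q)² = (−½·δs/s)² + (1·δa/a)² + (-3·δu/u)² + (-2·δb/b)²
  s term: (-0.5×0.108)² = 0.00289
  a term: (1×0.0551)² = 0.00304
  u term: (-3×0.0961)² = 0.0830
  b term: (-2×0.00554)² = 0.000123
Total = 0.0891. Share from u = 0.0830/0.0891 = 0.932.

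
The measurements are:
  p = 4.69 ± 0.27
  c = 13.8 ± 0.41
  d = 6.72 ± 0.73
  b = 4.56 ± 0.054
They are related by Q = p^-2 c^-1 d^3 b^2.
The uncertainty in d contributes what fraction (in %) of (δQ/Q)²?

(δQ/Q)² = (-2·δp/p)² + (-1·δc/c)² + (3·δd/d)² + (2·δb/b)²
  p term: (-2×0.0576)² = 0.0133
  c term: (-1×0.0297)² = 0.000883
  d term: (3×0.109)² = 0.106
  b term: (2×0.0118)² = 0.000561
Total = 0.121. Share from d = 0.106/0.121 = 0.878.

87.8%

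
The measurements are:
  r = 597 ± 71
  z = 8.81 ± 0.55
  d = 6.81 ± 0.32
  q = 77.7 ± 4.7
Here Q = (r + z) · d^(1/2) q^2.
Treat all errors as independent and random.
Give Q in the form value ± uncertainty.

(9.54 ± 1.62) × 10^6

Let u = r + z = 606. δu = √(δr² + δz²) = √(5040 + 0.303) = 71.0, so δu/u = 0.117.
Q is then a monomial in u, d, q:
δQ/Q = √((δu/u)² + (½·δd/d)² + (2·δq/q)²) = √(0.0137 + 0.000552 + 0.0146) = 0.170
Q = 9.54e+06, so δQ = 0.170 × 9.54e+06 = 1.62e+06.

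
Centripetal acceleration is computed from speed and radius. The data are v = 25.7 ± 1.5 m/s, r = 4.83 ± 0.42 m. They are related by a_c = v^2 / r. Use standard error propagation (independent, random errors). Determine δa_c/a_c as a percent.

14.6%

Relative error in a monomial: (δa_c/a_c)² = Σ (nᵢ · δxᵢ/xᵢ)².
  (2·δv/v)² = (2×0.0584)² = 0.0136;  (-1·δr/r)² = (-1×0.0870)² = 0.00756
δa_c/a_c = √(0.0212) = 0.146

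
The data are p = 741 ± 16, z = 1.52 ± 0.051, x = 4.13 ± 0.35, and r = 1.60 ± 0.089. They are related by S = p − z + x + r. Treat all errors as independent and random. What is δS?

For a sum/difference, combine absolute errors in quadrature:
  (δp)² = 256;  (δz)² = 0.00260;  (δx)² = 0.122;  (δr)² = 0.00792
δS = √(256) = 16.0

16.0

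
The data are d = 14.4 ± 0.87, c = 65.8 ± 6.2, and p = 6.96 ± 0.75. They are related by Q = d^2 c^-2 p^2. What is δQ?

Q is a product of powers, so relative uncertainties combine in quadrature:
  (2·δd/d)² = (2×0.0604)² = 0.0146;  (-2·δc/c)² = (-2×0.0942)² = 0.0355;  (2·δp/p)² = (2×0.108)² = 0.0464
δQ/Q = √(0.0966) = 0.311
Q = 2.32, so δQ = 0.311 × 2.32 = 0.721.

0.721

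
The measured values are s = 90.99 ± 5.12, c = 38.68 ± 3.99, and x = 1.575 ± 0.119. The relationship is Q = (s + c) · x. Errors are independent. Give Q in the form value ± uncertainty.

204.2 ± 18.5

Let u = s + c = 129.7. δu = √(δs² + δc²) = √(26.2 + 15.9) = 6.49, so δu/u = 0.0501.
Q is then a monomial in u, x:
δQ/Q = √((δu/u)² + (1·δx/x)²) = √(0.00251 + 0.00571) = 0.0906
Q = 204.2, so δQ = 0.0906 × 204.2 = 18.5.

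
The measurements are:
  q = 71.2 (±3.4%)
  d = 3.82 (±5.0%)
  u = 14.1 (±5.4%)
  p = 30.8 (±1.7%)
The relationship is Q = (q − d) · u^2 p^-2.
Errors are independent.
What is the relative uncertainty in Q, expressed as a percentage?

11.9%

Let w = q − d = 67.4. δw = √(δq² + δd²) = √(5.86 + 0.0365) = 2.43, so δw/w = 0.0360.
Q is then a monomial in w, u, p:
δQ/Q = √((δw/w)² + (2·δu/u)² + (-2·δp/p)²) = √(0.00130 + 0.0117 + 0.00116) = 0.119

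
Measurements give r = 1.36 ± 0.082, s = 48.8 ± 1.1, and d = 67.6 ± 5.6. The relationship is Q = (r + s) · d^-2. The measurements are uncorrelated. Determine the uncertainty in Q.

0.00183

Let u = r + s = 50.2. δu = √(δr² + δs²) = √(0.00672 + 1.21) = 1.10, so δu/u = 0.0220.
Q is then a monomial in u, d:
δQ/Q = √((δu/u)² + (-2·δd/d)²) = √(0.000484 + 0.0275) = 0.167
Q = 0.0110, so δQ = 0.167 × 0.0110 = 0.00183.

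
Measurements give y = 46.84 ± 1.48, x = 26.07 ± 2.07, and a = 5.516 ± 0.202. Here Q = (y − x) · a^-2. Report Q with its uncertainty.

0.6826 ± 0.0974

Let u = y − x = 20.77. δu = √(δy² + δx²) = √(2.19 + 4.28) = 2.54, so δu/u = 0.123.
Q is then a monomial in u, a:
δQ/Q = √((δu/u)² + (-2·δa/a)²) = √(0.0150 + 0.00536) = 0.143
Q = 0.6826, so δQ = 0.143 × 0.6826 = 0.0974.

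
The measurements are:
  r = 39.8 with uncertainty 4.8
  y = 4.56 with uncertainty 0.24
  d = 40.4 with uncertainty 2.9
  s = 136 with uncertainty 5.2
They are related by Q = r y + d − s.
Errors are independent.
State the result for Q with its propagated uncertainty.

85.9 ± 24.6

Let p = r·y = 181. δp/p = √((1·δr/r)² + (1·δy/y)²) = √(0.0145 + 0.00277) = 0.132, so δp = 23.9.
Q = p + d − s: δQ = √(δp² + δd² + δs²) = √(570 + 8.41 + 27.0) = 24.6
Q = 85.9.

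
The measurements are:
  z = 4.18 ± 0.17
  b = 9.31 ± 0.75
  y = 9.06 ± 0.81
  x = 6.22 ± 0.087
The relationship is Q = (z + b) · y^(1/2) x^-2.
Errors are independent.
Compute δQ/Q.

Let u = z + b = 13.5. δu = √(δz² + δb²) = √(0.0289 + 0.562) = 0.769, so δu/u = 0.0570.
Q is then a monomial in u, y, x:
δQ/Q = √((δu/u)² + (½·δy/y)² + (-2·δx/x)²) = √(0.00325 + 0.00200 + 0.000783) = 0.0777

0.0777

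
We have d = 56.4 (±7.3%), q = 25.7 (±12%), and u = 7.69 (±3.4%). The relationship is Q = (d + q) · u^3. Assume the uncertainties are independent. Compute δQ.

4470

Let w = d + q = 82.1. δw = √(δd² + δq²) = √(17.0 + 9.51) = 5.14, so δw/w = 0.0627.
Q is then a monomial in w, u:
δQ/Q = √((δw/w)² + (3·δu/u)²) = √(0.00393 + 0.0104) = 0.120
Q = 37300, so δQ = 0.120 × 37300 = 4470.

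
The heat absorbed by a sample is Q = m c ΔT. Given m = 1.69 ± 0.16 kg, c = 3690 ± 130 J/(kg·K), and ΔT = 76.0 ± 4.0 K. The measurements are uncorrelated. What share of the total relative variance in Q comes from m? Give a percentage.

69.1%

(δQ/Q)² = (1·δm/m)² + (1·δc/c)² + (1·δΔT/ΔT)²
  m term: (1×0.0947)² = 0.00896
  c term: (1×0.0352)² = 0.00124
  ΔT term: (1×0.0526)² = 0.00277
Total = 0.0130. Share from m = 0.00896/0.0130 = 0.691.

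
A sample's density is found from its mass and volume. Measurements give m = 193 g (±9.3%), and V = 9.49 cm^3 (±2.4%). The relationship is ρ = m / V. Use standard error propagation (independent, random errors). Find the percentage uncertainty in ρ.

ρ is a product of powers, so relative uncertainties combine in quadrature:
  (1·δm/m)² = (1×0.0930)² = 0.00865;  (-1·δV/V)² = (-1×0.0240)² = 0.000576
δρ/ρ = √(0.00923) = 0.0960

9.60%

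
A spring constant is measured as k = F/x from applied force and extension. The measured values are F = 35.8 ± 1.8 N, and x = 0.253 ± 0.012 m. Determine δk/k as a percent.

6.91%

For a monomial k ∝ F, x^-1, fractional errors add in quadrature:
  (1·δF/F)² = (1×0.0503)² = 0.00253;  (-1·δx/x)² = (-1×0.0474)² = 0.00225
δk/k = √(0.00478) = 0.0691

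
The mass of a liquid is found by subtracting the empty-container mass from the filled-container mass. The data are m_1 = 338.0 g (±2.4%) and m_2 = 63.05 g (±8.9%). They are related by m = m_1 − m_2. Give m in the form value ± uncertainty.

274.9 ± 9.86 g

Absolute uncertainties add in quadrature for a linear combination:
  (δm_1)² = 65.8;  (δm_2)² = 31.5
δm = √(97.3) = 9.86 g
m = 274.9 g.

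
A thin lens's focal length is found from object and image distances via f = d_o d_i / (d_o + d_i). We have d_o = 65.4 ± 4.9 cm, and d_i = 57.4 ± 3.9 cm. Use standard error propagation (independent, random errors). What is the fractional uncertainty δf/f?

∂f/∂d_o = (d_i/(d_o+d_i))² = 0.218;  ∂f/∂d_i = (d_o/(d_o+d_i))² = 0.284
δf = √((∂f/∂d_o · δd_o)² + (∂f/∂d_i · δd_i)²) = √(1.15 + 1.22) = 1.54 cm
f = 30.6 cm, so δf/f = 1.54/30.6 = 0.0504.

0.0504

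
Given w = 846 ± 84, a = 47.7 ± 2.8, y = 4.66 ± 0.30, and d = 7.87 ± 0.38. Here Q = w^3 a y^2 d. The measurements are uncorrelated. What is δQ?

1.65e+12

Since Q is a product/quotient, work with relative uncertainties:
  (3·δw/w)² = (3×0.0993)² = 0.0887;  (1·δa/a)² = (1×0.0587)² = 0.00345;  (2·δy/y)² = (2×0.0644)² = 0.0166;  (1·δd/d)² = (1×0.0483)² = 0.00233
δQ/Q = √(0.111) = 0.333
Q = 4.94e+12, so δQ = 0.333 × 4.94e+12 = 1.65e+12.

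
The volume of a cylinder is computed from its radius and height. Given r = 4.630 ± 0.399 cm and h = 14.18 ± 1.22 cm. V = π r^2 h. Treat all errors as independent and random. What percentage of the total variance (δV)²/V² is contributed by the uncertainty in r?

80.1%

(δV/V)² = (2·δr/r)² + (1·δh/h)²
  r term: (2×0.0862)² = 0.0297
  h term: (1×0.0860)² = 0.00740
Total = 0.0371. Share from r = 0.0297/0.0371 = 0.801.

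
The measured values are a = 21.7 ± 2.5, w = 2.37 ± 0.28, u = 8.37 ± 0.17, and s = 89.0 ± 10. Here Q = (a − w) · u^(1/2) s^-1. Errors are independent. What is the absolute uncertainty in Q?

Let h = a − w = 19.3. δh = √(δa² + δw²) = √(6.25 + 0.0784) = 2.52, so δh/h = 0.130.
Q is then a monomial in h, u, s:
δQ/Q = √((δh/h)² + (½·δu/u)² + (-1·δs/s)²) = √(0.0169 + 0.000103 + 0.0126) = 0.172
Q = 0.628, so δQ = 0.172 × 0.628 = 0.108.

0.108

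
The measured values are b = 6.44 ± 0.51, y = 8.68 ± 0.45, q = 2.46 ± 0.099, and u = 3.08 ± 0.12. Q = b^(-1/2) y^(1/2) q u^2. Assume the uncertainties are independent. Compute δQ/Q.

For a monomial Q ∝ b^(-1/2), y^(1/2), q, u^2, fractional errors add in quadrature:
  (−½·δb/b)² = (-0.5×0.0792)² = 0.00157;  (½·δy/y)² = (0.5×0.0518)² = 0.000672;  (1·δq/q)² = (1×0.0402)² = 0.00162;  (2·δu/u)² = (2×0.0390)² = 0.00607
δQ/Q = √(0.00993) = 0.0997

0.0997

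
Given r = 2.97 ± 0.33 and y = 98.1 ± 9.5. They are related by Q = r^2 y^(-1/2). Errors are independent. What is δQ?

Each factor contributes (exponent × relative error)² to (δQ/Q)²:
  (2·δr/r)² = (2×0.111)² = 0.0494;  (−½·δy/y)² = (-0.5×0.0968)² = 0.00234
δQ/Q = √(0.0517) = 0.227
Q = 0.891, so δQ = 0.227 × 0.891 = 0.203.

0.203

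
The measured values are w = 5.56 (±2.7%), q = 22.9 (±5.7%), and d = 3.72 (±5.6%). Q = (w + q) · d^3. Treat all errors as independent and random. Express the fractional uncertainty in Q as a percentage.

Let u = w + q = 28.5. δu = √(δw² + δq²) = √(0.0225 + 1.70) = 1.31, so δu/u = 0.0462.
Q is then a monomial in u, d:
δQ/Q = √((δu/u)² + (3·δd/d)²) = √(0.00213 + 0.0282) = 0.174

17.4%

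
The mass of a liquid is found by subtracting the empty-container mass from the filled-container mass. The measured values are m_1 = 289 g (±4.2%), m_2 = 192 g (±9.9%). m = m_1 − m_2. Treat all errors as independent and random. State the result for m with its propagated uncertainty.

m is a linear combination, so absolute uncertainties add in quadrature:
  (δm_1)² = 147;  (δm_2)² = 361
δm = √(509) = 22.6 g
m = 97.0 g.

97.0 ± 22.6 g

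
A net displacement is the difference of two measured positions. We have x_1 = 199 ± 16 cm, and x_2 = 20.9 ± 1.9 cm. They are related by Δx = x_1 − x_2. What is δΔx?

16.1 cm

Δx is a linear combination, so absolute uncertainties add in quadrature:
  (δx_1)² = 256;  (δx_2)² = 3.61
δΔx = √(260) = 16.1 cm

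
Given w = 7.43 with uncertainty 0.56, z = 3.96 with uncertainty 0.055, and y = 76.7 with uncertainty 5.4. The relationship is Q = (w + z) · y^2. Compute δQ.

10000

Let u = w + z = 11.4. δu = √(δw² + δz²) = √(0.314 + 0.00302) = 0.563, so δu/u = 0.0494.
Q is then a monomial in u, y:
δQ/Q = √((δu/u)² + (2·δy/y)²) = √(0.00244 + 0.0198) = 0.149
Q = 67000, so δQ = 0.149 × 67000 = 10000.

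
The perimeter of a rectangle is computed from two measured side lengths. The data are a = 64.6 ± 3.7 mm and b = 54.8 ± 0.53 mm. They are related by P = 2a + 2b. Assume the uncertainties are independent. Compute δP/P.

0.0313

Absolute uncertainties add in quadrature for a linear combination:
  (2·δa)² = 54.8;  (2·δb)² = 1.12
δP = √(55.9) = 7.48 mm
P = 239 mm, so δP/P = 7.48/239 = 0.0313.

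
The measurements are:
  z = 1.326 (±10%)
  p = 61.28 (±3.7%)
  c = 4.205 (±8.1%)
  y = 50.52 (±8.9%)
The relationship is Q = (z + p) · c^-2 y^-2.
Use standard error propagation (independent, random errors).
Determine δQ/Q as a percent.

24.3%

Let u = z + p = 62.61. δu = √(δz² + δp²) = √(0.0176 + 5.14) = 2.27, so δu/u = 0.0363.
Q is then a monomial in u, c, y:
δQ/Q = √((δu/u)² + (-2·δc/c)² + (-2·δy/y)²) = √(0.00132 + 0.0262 + 0.0317) = 0.243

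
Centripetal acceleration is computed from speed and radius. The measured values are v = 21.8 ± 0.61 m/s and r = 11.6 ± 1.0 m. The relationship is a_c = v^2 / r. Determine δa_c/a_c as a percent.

Each factor contributes (exponent × relative error)² to (δa_c/a_c)²:
  (2·δv/v)² = (2×0.0280)² = 0.00313;  (-1·δr/r)² = (-1×0.0862)² = 0.00743
δa_c/a_c = √(0.0106) = 0.103

10.3%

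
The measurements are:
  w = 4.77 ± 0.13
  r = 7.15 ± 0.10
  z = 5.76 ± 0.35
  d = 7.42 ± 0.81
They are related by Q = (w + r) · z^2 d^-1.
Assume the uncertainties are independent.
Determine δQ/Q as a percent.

16.4%

Let u = w + r = 11.9. δu = √(δw² + δr²) = √(0.0169 + 0.0100) = 0.164, so δu/u = 0.0138.
Q is then a monomial in u, z, d:
δQ/Q = √((δu/u)² + (2·δz/z)² + (-1·δd/d)²) = √(0.000189 + 0.0148 + 0.0119) = 0.164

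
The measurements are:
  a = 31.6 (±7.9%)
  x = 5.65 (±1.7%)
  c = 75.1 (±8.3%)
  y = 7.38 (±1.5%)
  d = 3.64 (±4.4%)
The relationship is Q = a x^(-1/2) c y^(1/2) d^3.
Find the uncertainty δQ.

Relative error in a monomial: (δQ/Q)² = Σ (nᵢ · δxᵢ/xᵢ)².
  (1·δa/a)² = (1×0.0790)² = 0.00624;  (−½·δx/x)² = (-0.5×0.0170)² = 7.23e-05;  (1·δc/c)² = (1×0.0830)² = 0.00689;  (½·δy/y)² = (0.5×0.0150)² = 5.62e-05;  (3·δd/d)² = (3×0.0440)² = 0.0174
δQ/Q = √(0.0307) = 0.175
Q = 1.31e+05, so δQ = 0.175 × 1.31e+05 = 22900.

22900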